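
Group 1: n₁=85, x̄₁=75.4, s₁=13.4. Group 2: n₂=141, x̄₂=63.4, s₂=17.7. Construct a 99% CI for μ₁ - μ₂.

Difference = 12.0. SE = √(13.4²/85 + 17.7²/141) = 2.082. CI = (6.64, 17.36)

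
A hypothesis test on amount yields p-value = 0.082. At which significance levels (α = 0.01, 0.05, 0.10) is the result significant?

p = 0.082. Significant at: α = 0.1.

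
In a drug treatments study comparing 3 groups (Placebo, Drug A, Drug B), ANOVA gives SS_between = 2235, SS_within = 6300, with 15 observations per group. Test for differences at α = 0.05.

df_between = 2, df_within = 42. F = MS_between/MS_within = 1117.5/150.0 = 7.45. F_crit ≈ 3.22. Reject H₀. At least one mean differs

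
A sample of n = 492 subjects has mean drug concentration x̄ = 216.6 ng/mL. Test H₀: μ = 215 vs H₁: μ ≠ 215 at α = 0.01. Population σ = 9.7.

z = (x̄ - μ₀)/(σ/√n) = (216.6 - 215)/(9.7/√492) = 3.659. Critical value: ±2.576. Since |3.659| > 2.576, Reject H₀.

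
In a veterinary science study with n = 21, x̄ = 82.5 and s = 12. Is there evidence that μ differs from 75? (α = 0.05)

t = (x̄ - μ₀)/(s/√n) = (82.5 - 75)/(12/√21) = 2.864. df = 20, critical t = ±2.086. Reject H₀.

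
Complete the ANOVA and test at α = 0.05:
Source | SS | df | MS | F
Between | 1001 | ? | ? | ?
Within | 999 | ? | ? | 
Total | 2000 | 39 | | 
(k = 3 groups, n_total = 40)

df_between = 2, df_within = 37. MS_between = 500.5, MS_within = 27.0. F = 18.537, F_crit ≈ 3.252. Reject H₀.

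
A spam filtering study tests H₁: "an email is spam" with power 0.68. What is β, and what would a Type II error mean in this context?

β = 1 - power = 1 - 0.68 = 0.32. A Type II error is failing to reject H₀ when H₀ is false (false negative) — here, failing to conclude that an email is spam when in fact it is true. Consequence: a spam email lands in the inbox.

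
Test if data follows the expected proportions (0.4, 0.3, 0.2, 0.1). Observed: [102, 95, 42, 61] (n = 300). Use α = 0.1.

Expected: [120.0, 90.0, 60.0, 30.0]. χ² = 40.411. df = 3, critical = 6.251. Reject H₀.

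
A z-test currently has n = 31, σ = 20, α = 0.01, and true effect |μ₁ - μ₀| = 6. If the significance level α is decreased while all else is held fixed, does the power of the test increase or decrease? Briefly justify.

Power decreases: a smaller α raises the critical value, so less of the H₁ sampling distribution falls in the rejection region.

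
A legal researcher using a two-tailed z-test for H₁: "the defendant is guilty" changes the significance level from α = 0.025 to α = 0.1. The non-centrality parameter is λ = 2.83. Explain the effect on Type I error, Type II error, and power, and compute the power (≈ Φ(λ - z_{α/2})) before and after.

Increasing α from 0.025 to 0.1:
• Type I error rate increases (α is the Type I rate by definition).
• Critical value moves from z_{α/2} = 2.241 to 1.645, so power = Φ(λ - z_{α/2}) goes from Φ(2.83 - 2.241) = 0.722 to Φ(2.83 - 1.645) = 0.882.
• Type II error rate β = 1 - power therefore decreases (0.278 → 0.118).
Appropriate when false negatives are costly — here, acquitting a guilty person.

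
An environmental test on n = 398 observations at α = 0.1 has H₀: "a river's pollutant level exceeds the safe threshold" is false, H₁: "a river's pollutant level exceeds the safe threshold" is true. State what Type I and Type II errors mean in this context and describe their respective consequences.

Type I (false positive): concluding that a river's pollutant level exceeds the safe threshold when it is not — shutting down a compliant factory unnecessarily. Type II (false negative): failing to conclude that a river's pollutant level exceeds the safe threshold when it is — allowing unsafe pollution to continue. Which is costlier depends on domain priorities and is a judgement call rather than a statistical fact.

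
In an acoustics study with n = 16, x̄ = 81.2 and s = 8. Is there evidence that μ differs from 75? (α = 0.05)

t = (x̄ - μ₀)/(s/√n) = (81.2 - 75)/(8/√16) = 3.1. df = 15, critical t = ±2.131. Reject H₀.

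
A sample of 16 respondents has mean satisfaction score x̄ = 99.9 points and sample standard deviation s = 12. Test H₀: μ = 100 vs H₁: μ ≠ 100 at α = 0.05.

t = (x̄ - μ₀)/(s/√n) = (99.9 - 100)/(12/√16) = -0.033. df = 15, critical t = ±2.131. Fail to reject H₀.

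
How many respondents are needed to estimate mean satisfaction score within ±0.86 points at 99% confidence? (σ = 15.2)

n = (z*σ/E)² = (2.576×15.2/0.86)² = 2072.9 → n = 2073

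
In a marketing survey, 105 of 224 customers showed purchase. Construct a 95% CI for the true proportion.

p̂ = 0.469. CI = p̂ ± z*√(p̂(1-p̂)/n) = (0.403, 0.534)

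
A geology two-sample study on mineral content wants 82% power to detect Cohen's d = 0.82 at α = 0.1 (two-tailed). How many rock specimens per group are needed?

z_{α/2} = 1.645, z_β = Φ⁻¹(0.82) = 0.915. For large effect (d = 0.82): n per group = 2(z_{α/2} + z_β)²/d² = 2(1.645 + 0.915)²/0.82² = 19.5 → 20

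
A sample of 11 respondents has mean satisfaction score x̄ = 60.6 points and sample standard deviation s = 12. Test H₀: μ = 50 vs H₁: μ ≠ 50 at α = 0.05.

t = (x̄ - μ₀)/(s/√n) = (60.6 - 50)/(12/√11) = 2.93. df = 10, critical t = ±2.228. Reject H₀.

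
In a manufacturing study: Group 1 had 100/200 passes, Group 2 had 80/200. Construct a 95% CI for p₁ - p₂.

p̂₁ = 0.5, p̂₂ = 0.4. Difference = 0.1. CI = (0.003, 0.197)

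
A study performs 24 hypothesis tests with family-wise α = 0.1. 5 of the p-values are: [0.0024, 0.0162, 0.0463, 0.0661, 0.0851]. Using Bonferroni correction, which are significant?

Bonferroni α = 0.1/24 = 0.00417. Significant p-values: [0.0024]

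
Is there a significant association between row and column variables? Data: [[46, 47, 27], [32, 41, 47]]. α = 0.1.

χ² = 8.327. df = 2, critical = 4.605. Reject H₀. Variables are dependent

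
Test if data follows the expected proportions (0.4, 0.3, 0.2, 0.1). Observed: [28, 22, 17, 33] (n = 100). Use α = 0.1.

Expected: [40.0, 30.0, 20.0, 10.0]. χ² = 59.083. df = 3, critical = 6.251. Reject H₀.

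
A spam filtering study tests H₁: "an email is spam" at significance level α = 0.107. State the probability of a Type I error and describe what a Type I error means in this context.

P(Type I error) = α = 0.107. A Type I error is rejecting H₀ when H₀ is actually true (false positive) — here, concluding that an email is spam when in fact this is not the case. Consequence: a legitimate email is sent to the spam folder and the user misses it.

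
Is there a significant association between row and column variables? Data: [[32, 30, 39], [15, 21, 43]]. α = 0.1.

χ² = 5.323. df = 2, critical = 4.605. Reject H₀. Variables are dependent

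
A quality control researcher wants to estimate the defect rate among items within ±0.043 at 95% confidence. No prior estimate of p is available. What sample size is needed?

Conservative approach: use p = 0.5 (maximizes p(1-p) = 0.25). n = z²(0.25)/E² = 1.96²×0.25/0.043² = 519.4 → n = 520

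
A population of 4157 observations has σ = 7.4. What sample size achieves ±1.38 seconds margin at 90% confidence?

Without FPC: n₀ = (1.645×7.4/1.38)² = 77.81. With FPC: n = n₀N/(n₀+N-1) = 76.4 → n = 77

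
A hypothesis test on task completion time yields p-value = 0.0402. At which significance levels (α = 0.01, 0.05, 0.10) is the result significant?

p = 0.0402. Significant at: α = 0.05, 0.1.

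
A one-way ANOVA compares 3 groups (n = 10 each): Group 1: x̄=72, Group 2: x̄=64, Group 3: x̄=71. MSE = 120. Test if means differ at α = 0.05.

Grand mean = 69.0. SS_between = 380.0, MS_between = 190.0. F = 1.583, F_crit ≈ 3.354. Fail to reject H₀.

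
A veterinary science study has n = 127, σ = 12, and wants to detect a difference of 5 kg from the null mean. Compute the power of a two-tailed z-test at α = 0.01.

SE = σ/√n = 12/√127 = 1.065. Non-centrality λ = d/SE = 5/1.065 = 4.696. Power ≈ Φ(λ - z_{α/2}) = Φ(4.696 - 2.576) = Φ(2.12) = 0.983.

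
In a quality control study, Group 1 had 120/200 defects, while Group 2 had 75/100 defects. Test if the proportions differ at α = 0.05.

p̂₁ = 0.6, p̂₂ = 0.75, pooled p̂ = 0.65. z = -2.568. Critical: ±1.96. Reject H₀.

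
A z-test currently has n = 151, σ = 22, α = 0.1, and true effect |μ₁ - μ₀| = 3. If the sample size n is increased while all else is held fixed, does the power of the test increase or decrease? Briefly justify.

Power increases: a larger n shrinks the standard error σ/√n, moving the sampling distribution under H₁ further from the critical value.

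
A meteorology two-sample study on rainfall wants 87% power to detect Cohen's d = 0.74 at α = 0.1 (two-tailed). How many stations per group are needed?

z_{α/2} = 1.645, z_β = Φ⁻¹(0.87) = 1.126. For medium effect (d = 0.74): n per group = 2(z_{α/2} + z_β)²/d² = 2(1.645 + 1.126)²/0.74² = 28.04 → 29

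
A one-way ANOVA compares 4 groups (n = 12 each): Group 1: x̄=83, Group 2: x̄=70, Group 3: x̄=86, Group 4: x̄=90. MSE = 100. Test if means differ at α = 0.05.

Grand mean = 82.25. SS_between = 2697.0, MS_between = 899.0. F = 8.99, F_crit ≈ 2.816. Reject H₀.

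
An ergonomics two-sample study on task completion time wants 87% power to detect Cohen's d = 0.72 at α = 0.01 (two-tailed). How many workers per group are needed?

z_{α/2} = 2.576, z_β = Φ⁻¹(0.87) = 1.126. For medium effect (d = 0.72): n per group = 2(z_{α/2} + z_β)²/d² = 2(2.576 + 1.126)²/0.72² = 52.9 → 53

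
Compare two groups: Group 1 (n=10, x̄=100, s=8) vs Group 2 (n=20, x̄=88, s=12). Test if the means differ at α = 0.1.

Pooled sp = 10.88. t = 2.849, df = 28. Critical t = ±1.701. Reject H₀.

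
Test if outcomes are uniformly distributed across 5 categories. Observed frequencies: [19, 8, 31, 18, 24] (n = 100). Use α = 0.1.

Expected = 20 each. χ² = Σ(O-E)²/E = 14.3. df = 4, critical value = 7.779. Reject H₀.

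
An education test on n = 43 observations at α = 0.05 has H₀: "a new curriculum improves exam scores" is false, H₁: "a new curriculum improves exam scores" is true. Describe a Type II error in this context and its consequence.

Type II error: failing to reject H₀ when it is false — concluding that a new curriculum improves exam scores is not supported when in fact it is. Consequence: keeping the old curriculum when the new one would have helped students.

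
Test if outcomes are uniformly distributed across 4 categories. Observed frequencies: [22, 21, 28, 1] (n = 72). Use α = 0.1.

Expected = 18 each. χ² = Σ(O-E)²/E = 23.0. df = 3, critical value = 6.251. Reject H₀.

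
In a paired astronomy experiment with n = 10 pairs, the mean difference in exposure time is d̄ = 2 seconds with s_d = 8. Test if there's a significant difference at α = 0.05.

t = d̄/(s_d/√n) = 2/(8/√10) = 0.791. df = 9, critical t = ±2.262. Fail to reject H₀.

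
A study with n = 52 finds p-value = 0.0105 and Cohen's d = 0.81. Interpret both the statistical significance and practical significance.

Statistically significant (p = 0.0105 < 0.05). Cohen's d = 0.81 indicates a large effect size. Both statistical and practical significance should be considered.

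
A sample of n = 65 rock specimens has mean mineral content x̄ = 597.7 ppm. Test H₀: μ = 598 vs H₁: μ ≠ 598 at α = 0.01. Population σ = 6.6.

z = (x̄ - μ₀)/(σ/√n) = (597.7 - 598)/(6.6/√65) = -0.366. Critical value: ±2.576. Since |-0.366| ≤ 2.576, Fail to reject H₀.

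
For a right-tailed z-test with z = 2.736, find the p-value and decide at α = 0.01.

p = P(Z > 2.736) = 1 - Φ(2.736) ≈ 0.0031. Since p < 0.01, reject H₀ (significant) at α = 0.01.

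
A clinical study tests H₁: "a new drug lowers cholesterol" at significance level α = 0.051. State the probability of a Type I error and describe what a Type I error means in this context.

P(Type I error) = α = 0.051. A Type I error is rejecting H₀ when H₀ is actually true (false positive) — here, concluding that a new drug lowers cholesterol when in fact this is not the case. Consequence: approving an ineffective drug — patients take a useless medication and may skip effective alternatives.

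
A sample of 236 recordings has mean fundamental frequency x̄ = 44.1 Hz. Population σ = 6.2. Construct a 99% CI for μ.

CI = x̄ ± z*(σ/√n) = 44.1 ± 2.576(6.2/√236) = 44.1 ± 1.04 = (43.06, 45.14)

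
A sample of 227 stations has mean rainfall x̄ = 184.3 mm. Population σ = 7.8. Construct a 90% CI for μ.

CI = x̄ ± z*(σ/√n) = 184.3 ± 1.645(7.8/√227) = 184.3 ± 0.85 = (183.45, 185.15)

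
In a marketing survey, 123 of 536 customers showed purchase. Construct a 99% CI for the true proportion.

p̂ = 0.229. CI = p̂ ± z*√(p̂(1-p̂)/n) = (0.183, 0.276)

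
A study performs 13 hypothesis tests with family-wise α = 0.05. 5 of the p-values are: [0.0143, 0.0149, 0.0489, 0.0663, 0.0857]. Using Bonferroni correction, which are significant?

Bonferroni α = 0.05/13 = 0.00385. None of the given p-values are significant.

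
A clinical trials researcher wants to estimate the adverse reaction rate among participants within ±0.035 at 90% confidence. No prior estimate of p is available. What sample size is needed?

Conservative approach: use p = 0.5 (maximizes p(1-p) = 0.25). n = z²(0.25)/E² = 1.645²×0.25/0.035² = 552.2 → n = 553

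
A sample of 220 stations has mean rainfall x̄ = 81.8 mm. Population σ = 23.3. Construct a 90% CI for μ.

CI = x̄ ± z*(σ/√n) = 81.8 ± 1.645(23.3/√220) = 81.8 ± 2.58 = (79.22, 84.38)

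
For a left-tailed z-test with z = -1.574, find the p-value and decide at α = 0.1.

p = P(Z < -1.574) = Φ(-1.574) ≈ 0.0577. Since p < 0.1, reject H₀ (significant) at α = 0.1.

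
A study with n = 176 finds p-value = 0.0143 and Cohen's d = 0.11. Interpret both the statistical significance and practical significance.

Statistically significant (p = 0.0143 < 0.05). Cohen's d = 0.11 indicates a very small effect size. Both statistical and practical significance should be considered.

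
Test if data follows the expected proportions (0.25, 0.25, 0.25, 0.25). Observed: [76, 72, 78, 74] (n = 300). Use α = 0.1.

Expected: [75.0, 75.0, 75.0, 75.0]. χ² = 0.267. df = 3, critical = 6.251. Fail to reject H₀.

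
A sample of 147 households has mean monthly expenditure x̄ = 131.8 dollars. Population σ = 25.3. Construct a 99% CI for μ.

CI = x̄ ± z*(σ/√n) = 131.8 ± 2.576(25.3/√147) = 131.8 ± 5.38 = (126.42, 137.18)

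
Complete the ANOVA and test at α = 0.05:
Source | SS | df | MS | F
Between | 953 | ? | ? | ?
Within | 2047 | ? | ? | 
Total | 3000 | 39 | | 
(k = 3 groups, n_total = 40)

df_between = 2, df_within = 37. MS_between = 476.5, MS_within = 55.32. F = 8.613, F_crit ≈ 3.252. Reject H₀.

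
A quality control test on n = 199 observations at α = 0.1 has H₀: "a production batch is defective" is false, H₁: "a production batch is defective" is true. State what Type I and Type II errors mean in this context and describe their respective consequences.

Type I (false positive): concluding that a production batch is defective when it is not — scrapping a good batch — wasted material and cost for no reason. Type II (false negative): failing to conclude that a production batch is defective when it is — shipping a defective batch — faulty products reach customers. Which is costlier depends on domain priorities and is a judgement call rather than a statistical fact.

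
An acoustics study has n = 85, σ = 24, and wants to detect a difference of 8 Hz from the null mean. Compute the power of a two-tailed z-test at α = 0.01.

SE = σ/√n = 24/√85 = 2.603. Non-centrality λ = d/SE = 8/2.603 = 3.073. Power ≈ Φ(λ - z_{α/2}) = Φ(3.073 - 2.576) = Φ(0.497) = 0.69.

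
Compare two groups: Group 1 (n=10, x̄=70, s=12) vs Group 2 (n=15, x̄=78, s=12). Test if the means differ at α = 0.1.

Pooled sp = 12.0. t = -1.633, df = 23. Critical t = ±1.714. Fail to reject H₀.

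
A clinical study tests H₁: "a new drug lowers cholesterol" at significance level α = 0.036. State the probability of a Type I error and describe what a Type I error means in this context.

P(Type I error) = α = 0.036. A Type I error is rejecting H₀ when H₀ is actually true (false positive) — here, concluding that a new drug lowers cholesterol when in fact this is not the case. Consequence: approving an ineffective drug — patients take a useless medication and may skip effective alternatives.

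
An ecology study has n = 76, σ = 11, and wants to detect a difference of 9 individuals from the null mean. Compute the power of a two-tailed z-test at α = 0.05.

SE = σ/√n = 11/√76 = 1.262. Non-centrality λ = d/SE = 9/1.262 = 7.133. Power ≈ Φ(λ - z_{α/2}) = Φ(7.133 - 1.96) = Φ(5.173) = 1.0.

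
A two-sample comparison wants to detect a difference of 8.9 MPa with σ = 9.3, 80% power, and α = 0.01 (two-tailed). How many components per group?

n per group = 2(z_α/2 + z_β)²σ²/d² = 2×(2.576 + 0.84)²×9.3²/8.9² = 25.5 → n = 26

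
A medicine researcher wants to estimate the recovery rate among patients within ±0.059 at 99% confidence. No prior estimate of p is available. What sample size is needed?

Conservative approach: use p = 0.5 (maximizes p(1-p) = 0.25). n = z²(0.25)/E² = 2.576²×0.25/0.059² = 476.6 → n = 477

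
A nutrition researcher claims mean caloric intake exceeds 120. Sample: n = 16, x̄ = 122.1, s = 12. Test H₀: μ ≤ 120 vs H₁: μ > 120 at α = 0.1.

t = (122.1 - 120)/(12/√16) = 0.7, df = 15. Critical t = 1.341. Fail to reject H₀.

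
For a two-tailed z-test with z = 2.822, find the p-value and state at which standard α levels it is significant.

p = 2·P(Z > |2.822|) = 2·(1 - Φ(2.822)) ≈ 0.0048. Significant at α = 0.1; Significant at α = 0.05; Significant at α = 0.01.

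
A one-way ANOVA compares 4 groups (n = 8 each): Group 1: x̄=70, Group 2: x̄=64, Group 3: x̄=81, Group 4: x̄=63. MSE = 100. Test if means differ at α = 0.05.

Grand mean = 69.5. SS_between = 1640.0, MS_between = 546.67. F = 5.467, F_crit ≈ 2.947. Reject H₀.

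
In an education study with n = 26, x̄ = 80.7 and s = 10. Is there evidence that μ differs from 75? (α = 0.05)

t = (x̄ - μ₀)/(s/√n) = (80.7 - 75)/(10/√26) = 2.906. df = 25, critical t = ±2.06. Reject H₀.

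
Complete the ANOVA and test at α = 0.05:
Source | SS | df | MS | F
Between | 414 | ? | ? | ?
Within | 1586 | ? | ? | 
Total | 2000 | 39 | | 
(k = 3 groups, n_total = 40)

df_between = 2, df_within = 37. MS_between = 207.0, MS_within = 42.86. F = 4.829, F_crit ≈ 3.252. Reject H₀.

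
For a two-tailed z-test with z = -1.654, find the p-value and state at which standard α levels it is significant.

p = 2·P(Z > |-1.654|) = 2·(1 - Φ(1.654)) ≈ 0.0981. Significant at α = 0.1.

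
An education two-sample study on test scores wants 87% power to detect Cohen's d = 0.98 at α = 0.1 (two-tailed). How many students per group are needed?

z_{α/2} = 1.645, z_β = Φ⁻¹(0.87) = 1.126. For large effect (d = 0.98): n per group = 2(z_{α/2} + z_β)²/d² = 2(1.645 + 1.126)²/0.98² = 16.0 → 16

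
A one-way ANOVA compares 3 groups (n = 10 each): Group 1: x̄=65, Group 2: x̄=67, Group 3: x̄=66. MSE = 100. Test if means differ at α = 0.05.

Grand mean = 66.0. SS_between = 20.0, MS_between = 10.0. F = 0.1, F_crit ≈ 3.354. Fail to reject H₀.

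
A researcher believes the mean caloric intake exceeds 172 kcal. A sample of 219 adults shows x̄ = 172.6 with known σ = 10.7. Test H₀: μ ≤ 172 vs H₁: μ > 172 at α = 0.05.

z = 0.83. Critical value: 1.645. Fail to reject H₀.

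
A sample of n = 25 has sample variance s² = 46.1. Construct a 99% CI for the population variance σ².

df = 24. χ²_{0.005} = 45.559, χ²_{0.995} = 9.886. CI for σ² = ((n-1)s²/χ²_{α/2}, (n-1)s²/χ²_{1-α/2}) = (24·46.1/45.559, 24·46.1/9.886) = (24.28, 111.92)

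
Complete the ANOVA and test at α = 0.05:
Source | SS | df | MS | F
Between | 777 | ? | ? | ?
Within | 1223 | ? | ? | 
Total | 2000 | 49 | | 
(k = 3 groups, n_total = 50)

df_between = 2, df_within = 47. MS_between = 388.5, MS_within = 26.02. F = 14.93, F_crit ≈ 3.195. Reject H₀.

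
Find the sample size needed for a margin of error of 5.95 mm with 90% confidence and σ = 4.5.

n = (z*σ/E)² = (1.645×4.5/5.95)² = 1.5 → n = 2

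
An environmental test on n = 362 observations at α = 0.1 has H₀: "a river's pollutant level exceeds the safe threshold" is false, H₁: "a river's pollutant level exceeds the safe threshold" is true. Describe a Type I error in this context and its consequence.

Type I error: rejecting H₀ when it is true — concluding that a river's pollutant level exceeds the safe threshold when in fact it is not. Consequence: shutting down a compliant factory unnecessarily.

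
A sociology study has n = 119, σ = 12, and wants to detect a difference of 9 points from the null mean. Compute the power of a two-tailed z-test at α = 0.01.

SE = σ/√n = 12/√119 = 1.1. Non-centrality λ = d/SE = 9/1.1 = 8.182. Power ≈ Φ(λ - z_{α/2}) = Φ(8.182 - 2.576) = Φ(5.606) = 1.0.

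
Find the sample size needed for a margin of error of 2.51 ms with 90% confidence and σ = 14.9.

n = (z*σ/E)² = (1.645×14.9/2.51)² = 95.4 → n = 96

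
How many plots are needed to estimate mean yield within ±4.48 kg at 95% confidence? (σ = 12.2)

n = (z*σ/E)² = (1.96×12.2/4.48)² = 28.5 → n = 29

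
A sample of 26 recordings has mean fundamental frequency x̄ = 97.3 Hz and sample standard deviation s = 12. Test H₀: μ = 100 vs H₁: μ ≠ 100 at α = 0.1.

t = (x̄ - μ₀)/(s/√n) = (97.3 - 100)/(12/√26) = -1.147. df = 25, critical t = ±1.708. Fail to reject H₀.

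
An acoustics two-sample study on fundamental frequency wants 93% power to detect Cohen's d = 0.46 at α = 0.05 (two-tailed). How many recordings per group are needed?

z_{α/2} = 1.96, z_β = Φ⁻¹(0.93) = 1.476. For small effect (d = 0.46): n per group = 2(z_{α/2} + z_β)²/d² = 2(1.96 + 1.476)²/0.46² = 111.6 → 112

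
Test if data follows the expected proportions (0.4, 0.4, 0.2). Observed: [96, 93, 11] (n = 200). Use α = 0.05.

Expected: [80.0, 80.0, 40.0]. χ² = 26.337. df = 2, critical = 5.991. Reject H₀.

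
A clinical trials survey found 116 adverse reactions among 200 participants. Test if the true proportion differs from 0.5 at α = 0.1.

p̂ = 0.58, p₀ = 0.5. z = (p̂ - p₀)/√(p₀(1-p₀)/n) = 2.263. Critical: ±1.645. Reject H₀.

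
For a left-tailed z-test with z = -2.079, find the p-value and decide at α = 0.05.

p = P(Z < -2.079) = Φ(-2.079) ≈ 0.0188. Since p < 0.05, reject H₀ (significant) at α = 0.05.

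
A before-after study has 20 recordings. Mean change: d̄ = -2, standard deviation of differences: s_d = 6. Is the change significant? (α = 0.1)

t = d̄/(s_d/√n) = -2/(6/√20) = -1.491. df = 19, critical t = ±1.729. Fail to reject H₀.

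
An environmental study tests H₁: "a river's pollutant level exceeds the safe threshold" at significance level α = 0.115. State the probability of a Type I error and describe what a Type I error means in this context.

P(Type I error) = α = 0.115. A Type I error is rejecting H₀ when H₀ is actually true (false positive) — here, concluding that a river's pollutant level exceeds the safe threshold when in fact this is not the case. Consequence: shutting down a compliant factory unnecessarily.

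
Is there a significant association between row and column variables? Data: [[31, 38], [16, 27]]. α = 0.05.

χ² = 0.648. df = 1, critical = 3.841. Fail to reject H₀. No evidence of dependence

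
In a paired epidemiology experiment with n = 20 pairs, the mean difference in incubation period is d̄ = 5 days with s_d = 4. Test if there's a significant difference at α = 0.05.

t = d̄/(s_d/√n) = 5/(4/√20) = 5.59. df = 19, critical t = ±2.093. Reject H₀.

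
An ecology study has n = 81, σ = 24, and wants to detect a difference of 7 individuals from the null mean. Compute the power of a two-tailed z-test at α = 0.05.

SE = σ/√n = 24/√81 = 2.667. Non-centrality λ = d/SE = 7/2.667 = 2.625. Power ≈ Φ(λ - z_{α/2}) = Φ(2.625 - 1.96) = Φ(0.665) = 0.747.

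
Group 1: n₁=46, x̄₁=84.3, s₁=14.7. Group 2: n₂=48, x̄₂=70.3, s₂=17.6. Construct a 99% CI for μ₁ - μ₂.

Difference = 14.0. SE = √(14.7²/46 + 17.6²/48) = 3.339. CI = (5.4, 22.6)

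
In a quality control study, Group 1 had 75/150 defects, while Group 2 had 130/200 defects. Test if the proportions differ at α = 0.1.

p̂₁ = 0.5, p̂₂ = 0.65, pooled p̂ = 0.586. z = -2.819. Critical: ±1.645. Reject H₀.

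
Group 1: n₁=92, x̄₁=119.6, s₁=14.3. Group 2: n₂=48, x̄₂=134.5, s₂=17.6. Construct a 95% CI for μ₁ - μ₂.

Difference = -14.9. SE = √(14.3²/92 + 17.6²/48) = 2.946. CI = (-20.67, -9.13)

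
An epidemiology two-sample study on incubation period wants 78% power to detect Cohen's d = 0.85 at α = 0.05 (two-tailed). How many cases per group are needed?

z_{α/2} = 1.96, z_β = Φ⁻¹(0.78) = 0.772. For large effect (d = 0.85): n per group = 2(z_{α/2} + z_β)²/d² = 2(1.96 + 0.772)²/0.85² = 20.7 → 21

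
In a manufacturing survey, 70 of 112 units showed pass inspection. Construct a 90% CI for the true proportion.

p̂ = 0.625. CI = p̂ ± z*√(p̂(1-p̂)/n) = (0.55, 0.7)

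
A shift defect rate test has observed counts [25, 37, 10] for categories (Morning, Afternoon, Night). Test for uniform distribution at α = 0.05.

Expected = 24 each. χ² = Σ(O-E)²/E = 15.25. df = 2, critical value = 5.991. Reject H₀.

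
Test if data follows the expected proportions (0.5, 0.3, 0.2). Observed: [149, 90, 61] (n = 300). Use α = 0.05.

Expected: [150.0, 90.0, 60.0]. χ² = 0.023. df = 2, critical = 5.991. Fail to reject H₀.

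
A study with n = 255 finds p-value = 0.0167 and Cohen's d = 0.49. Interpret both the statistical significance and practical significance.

Statistically significant (p = 0.0167 < 0.05). Cohen's d = 0.49 indicates a small effect size. Both statistical and practical significance should be considered.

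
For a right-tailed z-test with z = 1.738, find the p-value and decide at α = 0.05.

p = P(Z > 1.738) = 1 - Φ(1.738) ≈ 0.0411. Since p < 0.05, reject H₀ (significant) at α = 0.05.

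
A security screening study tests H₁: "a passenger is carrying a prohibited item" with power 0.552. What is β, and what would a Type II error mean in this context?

β = 1 - power = 1 - 0.552 = 0.448. A Type II error is failing to reject H₀ when H₀ is false (false negative) — here, failing to conclude that a passenger is carrying a prohibited item when in fact it is true. Consequence: letting a prohibited item through — security breach.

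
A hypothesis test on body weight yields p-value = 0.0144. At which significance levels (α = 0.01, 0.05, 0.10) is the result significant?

p = 0.0144. Significant at: α = 0.05, 0.1.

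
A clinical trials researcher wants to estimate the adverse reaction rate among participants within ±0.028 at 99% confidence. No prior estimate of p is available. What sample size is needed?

Conservative approach: use p = 0.5 (maximizes p(1-p) = 0.25). n = z²(0.25)/E² = 2.576²×0.25/0.028² = 2116.0 → n = 2116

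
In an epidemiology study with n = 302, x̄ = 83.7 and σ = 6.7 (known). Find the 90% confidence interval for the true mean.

CI = x̄ ± z*(σ/√n) = 83.7 ± 1.645(6.7/√302) = 83.7 ± 0.63 = (83.07, 84.33)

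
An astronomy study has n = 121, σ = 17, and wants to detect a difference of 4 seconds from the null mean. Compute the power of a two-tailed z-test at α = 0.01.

SE = σ/√n = 17/√121 = 1.545. Non-centrality λ = d/SE = 4/1.545 = 2.588. Power ≈ Φ(λ - z_{α/2}) = Φ(2.588 - 2.576) = Φ(0.012) = 0.505.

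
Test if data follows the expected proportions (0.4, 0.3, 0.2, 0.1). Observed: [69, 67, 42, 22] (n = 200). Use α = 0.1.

Expected: [80.0, 60.0, 40.0, 20.0]. χ² = 2.629. df = 3, critical = 6.251. Fail to reject H₀.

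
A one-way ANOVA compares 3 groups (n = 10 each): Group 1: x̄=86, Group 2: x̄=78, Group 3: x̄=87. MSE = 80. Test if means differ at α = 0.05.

Grand mean = 83.67. SS_between = 486.67, MS_between = 243.33. F = 3.042, F_crit ≈ 3.354. Fail to reject H₀.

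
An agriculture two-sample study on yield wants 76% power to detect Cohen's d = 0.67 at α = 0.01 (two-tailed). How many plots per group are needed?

z_{α/2} = 2.576, z_β = Φ⁻¹(0.76) = 0.706. For medium effect (d = 0.67): n per group = 2(z_{α/2} + z_β)²/d² = 2(2.576 + 0.706)²/0.67² = 48.0 → 48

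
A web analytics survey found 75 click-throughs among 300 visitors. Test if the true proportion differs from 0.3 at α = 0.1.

p̂ = 0.25, p₀ = 0.3. z = (p̂ - p₀)/√(p₀(1-p₀)/n) = -1.89. Critical: ±1.645. Reject H₀.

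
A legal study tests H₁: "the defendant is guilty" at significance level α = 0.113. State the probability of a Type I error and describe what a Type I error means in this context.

P(Type I error) = α = 0.113. A Type I error is rejecting H₀ when H₀ is actually true (false positive) — here, concluding that the defendant is guilty when in fact this is not the case. Consequence: convicting an innocent person.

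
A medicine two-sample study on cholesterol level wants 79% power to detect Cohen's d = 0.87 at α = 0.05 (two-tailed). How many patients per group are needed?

z_{α/2} = 1.96, z_β = Φ⁻¹(0.79) = 0.806. For large effect (d = 0.87): n per group = 2(z_{α/2} + z_β)²/d² = 2(1.96 + 0.806)²/0.87² = 20.2 → 21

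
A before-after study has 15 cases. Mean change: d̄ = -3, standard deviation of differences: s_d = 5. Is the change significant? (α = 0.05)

t = d̄/(s_d/√n) = -3/(5/√15) = -2.324. df = 14, critical t = ±2.145. Reject H₀.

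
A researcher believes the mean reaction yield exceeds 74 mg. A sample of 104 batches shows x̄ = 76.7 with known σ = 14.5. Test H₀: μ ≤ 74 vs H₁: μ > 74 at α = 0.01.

z = 1.899. Critical value: 2.33. Fail to reject H₀.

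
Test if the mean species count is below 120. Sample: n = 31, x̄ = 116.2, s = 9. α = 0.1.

t = (116.2 - 120)/(9/√31) = -2.351, df = 30. Critical t = -1.31. Reject H₀.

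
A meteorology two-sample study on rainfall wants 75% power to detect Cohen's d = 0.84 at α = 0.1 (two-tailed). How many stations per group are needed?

z_{α/2} = 1.645, z_β = Φ⁻¹(0.75) = 0.674. For large effect (d = 0.84): n per group = 2(z_{α/2} + z_β)²/d² = 2(1.645 + 0.674)²/0.84² = 15.2 → 16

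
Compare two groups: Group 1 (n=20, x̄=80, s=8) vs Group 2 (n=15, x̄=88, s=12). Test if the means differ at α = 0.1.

Pooled sp = 9.9. t = -2.367, df = 33. Critical t = ±1.692. Reject H₀.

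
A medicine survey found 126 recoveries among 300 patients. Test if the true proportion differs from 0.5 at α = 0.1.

p̂ = 0.42, p₀ = 0.5. z = (p̂ - p₀)/√(p₀(1-p₀)/n) = -2.771. Critical: ±1.645. Reject H₀.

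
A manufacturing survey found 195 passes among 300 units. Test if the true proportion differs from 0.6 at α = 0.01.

p̂ = 0.65, p₀ = 0.6. z = (p̂ - p₀)/√(p₀(1-p₀)/n) = 1.768. Critical: ±2.576. Fail to reject H₀.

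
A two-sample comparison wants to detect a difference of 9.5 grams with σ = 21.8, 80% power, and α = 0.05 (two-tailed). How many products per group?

n per group = 2(z_α/2 + z_β)²σ²/d² = 2×(1.96 + 0.84)²×21.8²/9.5² = 82.6 → n = 83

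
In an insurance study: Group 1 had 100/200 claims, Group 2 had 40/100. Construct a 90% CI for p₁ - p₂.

p̂₁ = 0.5, p̂₂ = 0.4. Difference = 0.1. CI = (0.001, 0.199)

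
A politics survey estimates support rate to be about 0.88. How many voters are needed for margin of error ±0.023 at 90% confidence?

n = z²p(1-p)/E² = 1.645²×0.88×0.12/0.023² = 540.2 → n = 541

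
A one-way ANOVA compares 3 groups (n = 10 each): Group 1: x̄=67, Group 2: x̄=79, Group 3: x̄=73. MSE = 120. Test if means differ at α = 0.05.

Grand mean = 73.0. SS_between = 720.0, MS_between = 360.0. F = 3.0, F_crit ≈ 3.354. Fail to reject H₀.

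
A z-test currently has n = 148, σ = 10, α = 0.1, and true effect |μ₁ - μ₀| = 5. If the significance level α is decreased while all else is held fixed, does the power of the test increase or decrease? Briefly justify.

Power decreases: a smaller α raises the critical value, so less of the H₁ sampling distribution falls in the rejection region.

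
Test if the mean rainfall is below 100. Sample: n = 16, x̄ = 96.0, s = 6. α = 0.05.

t = (96.0 - 100)/(6/√16) = -2.667, df = 15. Critical t = -1.753. Reject H₀.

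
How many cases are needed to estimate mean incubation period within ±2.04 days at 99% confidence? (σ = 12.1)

n = (z*σ/E)² = (2.576×12.1/2.04)² = 233.5 → n = 234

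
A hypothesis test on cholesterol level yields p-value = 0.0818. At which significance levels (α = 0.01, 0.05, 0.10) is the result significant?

p = 0.0818. Significant at: α = 0.1.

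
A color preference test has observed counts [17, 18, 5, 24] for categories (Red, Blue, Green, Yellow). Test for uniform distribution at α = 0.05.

Expected = 16 each. χ² = Σ(O-E)²/E = 11.875. df = 3, critical value = 7.815. Reject H₀.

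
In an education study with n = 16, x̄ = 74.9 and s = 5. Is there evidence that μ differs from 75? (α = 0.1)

t = (x̄ - μ₀)/(s/√n) = (74.9 - 75)/(5/√16) = -0.08. df = 15, critical t = ±1.753. Fail to reject H₀.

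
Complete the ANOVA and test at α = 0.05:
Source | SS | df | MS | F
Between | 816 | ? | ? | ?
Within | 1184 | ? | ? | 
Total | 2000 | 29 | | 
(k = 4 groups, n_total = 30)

df_between = 3, df_within = 26. MS_between = 272.0, MS_within = 45.54. F = 5.973, F_crit ≈ 2.975. Reject H₀.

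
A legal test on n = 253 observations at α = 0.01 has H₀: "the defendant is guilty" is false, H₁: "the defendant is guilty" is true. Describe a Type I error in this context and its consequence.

Type I error: rejecting H₀ when it is true — concluding that the defendant is guilty when in fact it is not. Consequence: convicting an innocent person.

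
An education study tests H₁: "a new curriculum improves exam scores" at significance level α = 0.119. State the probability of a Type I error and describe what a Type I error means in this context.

P(Type I error) = α = 0.119. A Type I error is rejecting H₀ when H₀ is actually true (false positive) — here, concluding that a new curriculum improves exam scores when in fact this is not the case. Consequence: adopting a curriculum that gives no real benefit — disruption for nothing.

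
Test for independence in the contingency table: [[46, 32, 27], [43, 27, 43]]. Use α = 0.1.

χ² = 3.894. df = 2, critical = 4.605. Fail to reject H₀. No evidence of dependence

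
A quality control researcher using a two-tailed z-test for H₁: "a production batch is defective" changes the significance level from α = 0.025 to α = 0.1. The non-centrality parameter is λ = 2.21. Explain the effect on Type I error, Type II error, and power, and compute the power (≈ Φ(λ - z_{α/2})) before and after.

Increasing α from 0.025 to 0.1:
• Type I error rate increases (α is the Type I rate by definition).
• Critical value moves from z_{α/2} = 2.241 to 1.645, so power = Φ(λ - z_{α/2}) goes from Φ(2.21 - 2.241) = 0.488 to Φ(2.21 - 1.645) = 0.714.
• Type II error rate β = 1 - power therefore decreases (0.512 → 0.286).
Appropriate when false negatives are costly — here, shipping a defective batch — faulty products reach customers.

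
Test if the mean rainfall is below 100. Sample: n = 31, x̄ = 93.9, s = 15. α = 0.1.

t = (93.9 - 100)/(15/√31) = -2.264, df = 30. Critical t = -1.31. Reject H₀.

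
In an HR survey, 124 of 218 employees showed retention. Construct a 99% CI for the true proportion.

p̂ = 0.569. CI = p̂ ± z*√(p̂(1-p̂)/n) = (0.482, 0.655)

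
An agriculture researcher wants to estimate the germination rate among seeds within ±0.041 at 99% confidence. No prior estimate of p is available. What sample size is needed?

Conservative approach: use p = 0.5 (maximizes p(1-p) = 0.25). n = z²(0.25)/E² = 2.576²×0.25/0.041² = 986.9 → n = 987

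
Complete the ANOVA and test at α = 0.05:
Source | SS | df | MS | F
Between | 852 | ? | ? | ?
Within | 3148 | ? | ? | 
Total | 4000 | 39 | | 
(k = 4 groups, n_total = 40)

df_between = 3, df_within = 36. MS_between = 284.0, MS_within = 87.44. F = 3.248, F_crit ≈ 2.866. Reject H₀.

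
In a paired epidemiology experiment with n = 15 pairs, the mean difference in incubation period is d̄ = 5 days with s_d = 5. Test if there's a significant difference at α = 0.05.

t = d̄/(s_d/√n) = 5/(5/√15) = 3.873. df = 14, critical t = ±2.145. Reject H₀.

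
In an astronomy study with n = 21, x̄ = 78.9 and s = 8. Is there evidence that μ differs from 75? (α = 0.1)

t = (x̄ - μ₀)/(s/√n) = (78.9 - 75)/(8/√21) = 2.234. df = 20, critical t = ±1.725. Reject H₀.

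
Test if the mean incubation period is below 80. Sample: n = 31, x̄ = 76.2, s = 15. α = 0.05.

t = (76.2 - 80)/(15/√31) = -1.411, df = 30. Critical t = -1.697. Fail to reject H₀.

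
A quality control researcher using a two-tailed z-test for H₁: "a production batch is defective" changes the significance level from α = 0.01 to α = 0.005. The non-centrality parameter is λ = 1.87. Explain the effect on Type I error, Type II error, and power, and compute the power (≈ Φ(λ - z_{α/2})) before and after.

Decreasing α from 0.01 to 0.005:
• Type I error rate decreases (α is the Type I rate by definition).
• Critical value moves from z_{α/2} = 2.576 to 2.807, so power = Φ(λ - z_{α/2}) goes from Φ(1.87 - 2.576) = 0.24 to Φ(1.87 - 2.807) = 0.174.
• Type II error rate β = 1 - power therefore increases (0.76 → 0.826).
Appropriate when false positives are costly — here, scrapping a good batch — wasted material and cost for no reason.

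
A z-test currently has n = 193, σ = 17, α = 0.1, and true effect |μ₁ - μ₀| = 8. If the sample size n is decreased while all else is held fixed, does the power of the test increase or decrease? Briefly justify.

Power decreases: a smaller n inflates the standard error σ/√n, pulling the sampling distribution under H₁ back toward the critical value.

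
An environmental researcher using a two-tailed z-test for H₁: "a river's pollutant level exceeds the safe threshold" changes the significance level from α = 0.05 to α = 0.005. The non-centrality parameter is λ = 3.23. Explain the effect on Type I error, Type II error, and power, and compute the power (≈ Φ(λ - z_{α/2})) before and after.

Decreasing α from 0.05 to 0.005:
• Type I error rate decreases (α is the Type I rate by definition).
• Critical value moves from z_{α/2} = 1.96 to 2.807, so power = Φ(λ - z_{α/2}) goes from Φ(3.23 - 1.96) = 0.898 to Φ(3.23 - 2.807) = 0.664.
• Type II error rate β = 1 - power therefore increases (0.102 → 0.336).
Appropriate when false positives are costly — here, shutting down a compliant factory unnecessarily.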